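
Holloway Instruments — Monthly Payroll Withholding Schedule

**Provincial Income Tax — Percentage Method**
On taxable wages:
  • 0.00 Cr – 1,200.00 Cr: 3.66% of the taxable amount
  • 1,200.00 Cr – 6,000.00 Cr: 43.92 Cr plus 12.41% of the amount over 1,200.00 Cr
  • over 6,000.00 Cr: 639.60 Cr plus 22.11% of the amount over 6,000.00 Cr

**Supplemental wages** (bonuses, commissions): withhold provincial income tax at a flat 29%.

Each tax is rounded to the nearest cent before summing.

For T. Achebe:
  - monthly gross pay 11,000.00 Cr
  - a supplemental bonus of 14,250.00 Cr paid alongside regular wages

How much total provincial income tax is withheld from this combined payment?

Provincial Income Tax: taxable = 11,000.00 Cr
  639.60 Cr + 22.11% × (11,000.00 Cr − 6,000.00 Cr) = 639.60 Cr + 22.11% × 5,000.00 Cr = 1,745.10 Cr
Supplemental (29% flat on bonus): 29% × 14,250.00 Cr = 4,132.50 Cr
Total provincial income tax: 1,745.10 Cr + 4,132.50 Cr = 5,877.60 Cr

5,877.60 Cr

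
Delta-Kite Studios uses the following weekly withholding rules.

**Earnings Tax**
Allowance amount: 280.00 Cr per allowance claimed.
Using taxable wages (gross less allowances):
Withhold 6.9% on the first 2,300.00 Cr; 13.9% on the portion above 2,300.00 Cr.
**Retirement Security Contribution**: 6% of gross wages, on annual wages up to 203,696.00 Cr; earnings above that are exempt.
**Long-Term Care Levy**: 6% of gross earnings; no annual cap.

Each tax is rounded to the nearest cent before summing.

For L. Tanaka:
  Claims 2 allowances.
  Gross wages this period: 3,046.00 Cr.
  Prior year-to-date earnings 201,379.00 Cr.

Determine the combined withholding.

Earnings Tax: taxable = 3,046.00 Cr − 2×280.00 Cr = 2,486.00 Cr
  158.70 Cr + 13.9% × (2,486.00 Cr − 2,300.00 Cr) = 158.70 Cr + 13.9% × 186.00 Cr = 184.55 Cr
Retirement Security Contribution: cap 203,696.00 Cr − YTD 201,379.00 Cr = 2,317.00 Cr subject; 6% × 2,317.00 Cr = 139.02 Cr
Long-Term Care Levy: 6% × 3,046.00 Cr = 182.76 Cr
Total: 184.55 Cr + 139.02 Cr + 182.76 Cr = 506.33 Cr

506.33 Cr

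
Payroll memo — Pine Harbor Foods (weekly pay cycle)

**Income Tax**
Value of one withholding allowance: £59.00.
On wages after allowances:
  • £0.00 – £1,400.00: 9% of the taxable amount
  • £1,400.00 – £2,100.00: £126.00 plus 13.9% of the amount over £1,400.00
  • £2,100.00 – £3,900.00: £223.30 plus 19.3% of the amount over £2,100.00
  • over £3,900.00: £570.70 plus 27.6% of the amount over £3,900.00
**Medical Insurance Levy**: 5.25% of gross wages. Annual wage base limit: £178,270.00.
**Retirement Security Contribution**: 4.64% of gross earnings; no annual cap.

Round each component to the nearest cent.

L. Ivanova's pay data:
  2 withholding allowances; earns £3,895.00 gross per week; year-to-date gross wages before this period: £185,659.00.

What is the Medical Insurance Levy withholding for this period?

£0.00

Medical Insurance Levy: YTD £185,659.00 ≥ cap £178,270.00 → £0.00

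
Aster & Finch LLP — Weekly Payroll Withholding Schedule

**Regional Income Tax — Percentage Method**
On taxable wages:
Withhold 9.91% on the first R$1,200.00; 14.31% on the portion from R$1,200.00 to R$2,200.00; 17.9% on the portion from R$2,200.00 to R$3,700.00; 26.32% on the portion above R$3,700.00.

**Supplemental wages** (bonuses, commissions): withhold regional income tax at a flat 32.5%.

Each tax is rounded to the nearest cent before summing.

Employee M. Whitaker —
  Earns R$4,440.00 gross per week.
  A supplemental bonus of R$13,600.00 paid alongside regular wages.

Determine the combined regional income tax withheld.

Regional Income Tax: taxable = R$4,440.00
  R$530.52 + 26.32% × (R$4,440.00 − R$3,700.00) = R$530.52 + 26.32% × R$740.00 = R$725.29
Supplemental (32.5% flat on bonus): 32.5% × R$13,600.00 = R$4,420.00
Total regional income tax: R$725.29 + R$4,420.00 = R$5,145.29

R$5,145.29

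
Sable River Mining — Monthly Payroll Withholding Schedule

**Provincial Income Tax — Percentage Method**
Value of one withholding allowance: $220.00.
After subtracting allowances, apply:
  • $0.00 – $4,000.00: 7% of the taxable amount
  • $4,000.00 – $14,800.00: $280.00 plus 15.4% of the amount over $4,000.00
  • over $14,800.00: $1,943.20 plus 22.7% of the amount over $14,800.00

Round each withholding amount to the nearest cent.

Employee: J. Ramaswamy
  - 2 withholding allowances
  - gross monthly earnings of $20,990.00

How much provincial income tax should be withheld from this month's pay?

$3,248.45

Provincial Income Tax: taxable = $20,990.00 − 2×$220.00 = $20,550.00
  $1,943.20 + 22.7% × ($20,550.00 − $14,800.00) = $1,943.20 + 22.7% × $5,750.00 = $3,248.45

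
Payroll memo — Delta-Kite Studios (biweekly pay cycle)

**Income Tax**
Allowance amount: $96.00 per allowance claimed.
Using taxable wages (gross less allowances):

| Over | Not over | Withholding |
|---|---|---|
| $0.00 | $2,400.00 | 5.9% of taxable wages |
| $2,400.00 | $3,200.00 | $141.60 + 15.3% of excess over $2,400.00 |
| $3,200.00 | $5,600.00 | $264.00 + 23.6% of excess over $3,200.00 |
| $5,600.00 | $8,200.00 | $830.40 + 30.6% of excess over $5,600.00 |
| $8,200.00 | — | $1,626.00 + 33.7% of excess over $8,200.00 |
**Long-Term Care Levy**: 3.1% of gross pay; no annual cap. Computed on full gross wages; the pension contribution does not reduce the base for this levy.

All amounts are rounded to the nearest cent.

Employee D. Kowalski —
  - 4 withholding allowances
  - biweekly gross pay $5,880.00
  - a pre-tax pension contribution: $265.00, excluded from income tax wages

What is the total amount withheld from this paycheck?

$925.60

Income Tax: taxable = $5,880.00 − $265.00 − 4×$96.00 = $5,231.00
  $264.00 + 23.6% × ($5,231.00 − $3,200.00) = $264.00 + 23.6% × $2,031.00 = $743.32
Long-Term Care Levy: 3.1% × $5,880.00 = $182.28
Total: $743.32 + $182.28 = $925.60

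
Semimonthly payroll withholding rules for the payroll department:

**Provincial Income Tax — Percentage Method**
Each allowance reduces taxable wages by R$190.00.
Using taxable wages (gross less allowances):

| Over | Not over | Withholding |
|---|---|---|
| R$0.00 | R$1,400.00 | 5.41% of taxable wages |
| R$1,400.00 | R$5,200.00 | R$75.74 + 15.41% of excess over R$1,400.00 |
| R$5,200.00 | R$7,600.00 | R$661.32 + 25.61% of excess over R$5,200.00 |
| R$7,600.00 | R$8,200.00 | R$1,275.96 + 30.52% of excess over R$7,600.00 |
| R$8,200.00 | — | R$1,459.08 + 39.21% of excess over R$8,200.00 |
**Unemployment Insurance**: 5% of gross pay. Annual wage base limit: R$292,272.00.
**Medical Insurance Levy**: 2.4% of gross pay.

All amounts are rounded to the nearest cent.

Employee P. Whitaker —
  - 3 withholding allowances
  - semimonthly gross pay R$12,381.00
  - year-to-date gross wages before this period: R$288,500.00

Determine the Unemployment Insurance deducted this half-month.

R$188.60

Unemployment Insurance: cap R$292,272.00 − YTD R$288,500.00 = R$3,772.00 subject; 5% × R$3,772.00 = R$188.60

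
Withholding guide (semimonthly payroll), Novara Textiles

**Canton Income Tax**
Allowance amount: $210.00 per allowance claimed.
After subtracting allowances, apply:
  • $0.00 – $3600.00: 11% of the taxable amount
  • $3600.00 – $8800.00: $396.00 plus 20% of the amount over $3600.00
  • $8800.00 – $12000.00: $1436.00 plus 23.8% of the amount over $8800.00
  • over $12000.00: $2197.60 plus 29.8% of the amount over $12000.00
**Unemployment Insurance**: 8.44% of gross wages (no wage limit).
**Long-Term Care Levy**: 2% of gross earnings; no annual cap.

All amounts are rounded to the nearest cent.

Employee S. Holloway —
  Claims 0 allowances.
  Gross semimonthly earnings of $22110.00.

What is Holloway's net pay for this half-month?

$14591.34

Canton Income Tax: taxable = $22110.00
  $2197.60 + 29.8% × ($22110.00 − $12000.00) = $2197.60 + 29.8% × $10110.00 = $5210.38
Unemployment Insurance: 8.44% × $22110.00 = $1866.08
Long-Term Care Levy: 2% × $22110.00 = $442.20
Total withheld: $5210.38 + $1866.08 + $442.20 = $7518.66
Net pay: $22110.00 − $7518.66 = $14591.34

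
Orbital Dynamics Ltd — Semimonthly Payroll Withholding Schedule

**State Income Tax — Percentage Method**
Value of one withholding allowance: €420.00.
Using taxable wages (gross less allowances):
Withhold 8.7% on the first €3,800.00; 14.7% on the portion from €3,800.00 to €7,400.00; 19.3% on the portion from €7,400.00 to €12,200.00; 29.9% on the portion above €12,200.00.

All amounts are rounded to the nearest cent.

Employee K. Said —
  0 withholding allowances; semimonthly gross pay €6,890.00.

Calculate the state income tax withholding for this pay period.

State Income Tax: taxable = €6,890.00
  €330.60 + 14.7% × (€6,890.00 − €3,800.00) = €330.60 + 14.7% × €3,090.00 = €784.83

€784.83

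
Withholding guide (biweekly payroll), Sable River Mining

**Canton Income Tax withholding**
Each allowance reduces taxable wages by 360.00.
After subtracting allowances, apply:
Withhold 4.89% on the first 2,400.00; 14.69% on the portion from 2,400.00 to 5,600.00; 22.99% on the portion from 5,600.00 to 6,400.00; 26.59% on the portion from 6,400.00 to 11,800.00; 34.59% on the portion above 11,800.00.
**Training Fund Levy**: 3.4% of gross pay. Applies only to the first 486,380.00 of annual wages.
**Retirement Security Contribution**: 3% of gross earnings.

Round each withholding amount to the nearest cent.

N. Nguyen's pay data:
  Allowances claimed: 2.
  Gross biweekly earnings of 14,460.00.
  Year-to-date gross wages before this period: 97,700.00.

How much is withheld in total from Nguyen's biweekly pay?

3,803.71

Canton Income Tax: taxable = 14,460.00 − 2×360.00 = 13,740.00
  2,207.22 + 34.59% × (13,740.00 − 11,800.00) = 2,207.22 + 34.59% × 1,940.00 = 2,878.27
Training Fund Levy: 3.4% × 14,460.00 = 491.64
Retirement Security Contribution: 3% × 14,460.00 = 433.80
Total: 2,878.27 + 491.64 + 433.80 = 3,803.71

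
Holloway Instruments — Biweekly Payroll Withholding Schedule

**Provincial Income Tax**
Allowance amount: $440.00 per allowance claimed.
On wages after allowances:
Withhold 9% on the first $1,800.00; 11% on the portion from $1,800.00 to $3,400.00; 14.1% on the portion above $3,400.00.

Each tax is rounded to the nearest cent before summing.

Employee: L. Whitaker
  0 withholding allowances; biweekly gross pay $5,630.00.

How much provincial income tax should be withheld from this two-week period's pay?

Provincial Income Tax: taxable = $5,630.00
  $338.00 + 14.1% × ($5,630.00 − $3,400.00) = $338.00 + 14.1% × $2,230.00 = $652.43

$652.43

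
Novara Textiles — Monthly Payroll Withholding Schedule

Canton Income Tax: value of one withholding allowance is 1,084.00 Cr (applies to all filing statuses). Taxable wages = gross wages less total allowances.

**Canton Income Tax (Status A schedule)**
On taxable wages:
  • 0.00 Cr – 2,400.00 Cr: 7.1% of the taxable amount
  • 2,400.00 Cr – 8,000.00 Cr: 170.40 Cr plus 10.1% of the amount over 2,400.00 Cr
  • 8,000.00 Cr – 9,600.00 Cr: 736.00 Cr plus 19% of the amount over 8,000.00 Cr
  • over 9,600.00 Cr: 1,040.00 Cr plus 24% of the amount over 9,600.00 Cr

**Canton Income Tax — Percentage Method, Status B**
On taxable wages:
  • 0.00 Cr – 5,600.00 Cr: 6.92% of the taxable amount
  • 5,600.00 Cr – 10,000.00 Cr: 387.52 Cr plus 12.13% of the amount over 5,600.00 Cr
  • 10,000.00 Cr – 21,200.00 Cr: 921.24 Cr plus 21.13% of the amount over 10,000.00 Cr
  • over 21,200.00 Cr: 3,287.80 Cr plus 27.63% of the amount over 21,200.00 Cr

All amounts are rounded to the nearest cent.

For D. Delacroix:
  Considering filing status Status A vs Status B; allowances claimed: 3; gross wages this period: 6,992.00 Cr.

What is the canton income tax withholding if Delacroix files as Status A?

305.74 Cr

Canton Income Tax (Status A): taxable = 6,992.00 Cr − 3×1,084.00 Cr = 3,740.00 Cr
  170.40 Cr + 10.1% × (3,740.00 Cr − 2,400.00 Cr) = 170.40 Cr + 10.1% × 1,340.00 Cr = 305.74 Cr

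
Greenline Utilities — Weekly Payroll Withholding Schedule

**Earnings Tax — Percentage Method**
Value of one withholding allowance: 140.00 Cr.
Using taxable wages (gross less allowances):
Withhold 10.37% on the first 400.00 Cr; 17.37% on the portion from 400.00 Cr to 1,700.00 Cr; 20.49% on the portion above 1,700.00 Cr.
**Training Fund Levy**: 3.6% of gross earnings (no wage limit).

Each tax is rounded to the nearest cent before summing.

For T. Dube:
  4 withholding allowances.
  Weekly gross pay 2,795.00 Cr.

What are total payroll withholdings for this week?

477.53 Cr

Earnings Tax: taxable = 2,795.00 Cr − 4×140.00 Cr = 2,235.00 Cr
  267.29 Cr + 20.49% × (2,235.00 Cr − 1,700.00 Cr) = 267.29 Cr + 20.49% × 535.00 Cr = 376.91 Cr
Training Fund Levy: 3.6% × 2,795.00 Cr = 100.62 Cr
Total: 376.91 Cr + 100.62 Cr = 477.53 Cr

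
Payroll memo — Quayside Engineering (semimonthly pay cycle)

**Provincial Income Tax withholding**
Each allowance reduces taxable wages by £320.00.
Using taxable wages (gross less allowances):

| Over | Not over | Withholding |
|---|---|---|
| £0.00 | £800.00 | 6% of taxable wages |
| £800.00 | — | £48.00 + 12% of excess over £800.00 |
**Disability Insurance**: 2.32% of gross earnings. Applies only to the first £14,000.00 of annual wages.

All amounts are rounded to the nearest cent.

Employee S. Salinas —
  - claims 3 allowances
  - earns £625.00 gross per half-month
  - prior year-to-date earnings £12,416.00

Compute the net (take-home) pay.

Provincial Income Tax: taxable = £625.00 − 3×£320.00 = £-335.00
  Taxable ≤ 0 → £0.00
Disability Insurance: 2.32% × £625.00 = £14.50
Total withheld: £0.00 + £14.50 = £14.50
Net pay: £625.00 − £14.50 = £610.50

£610.50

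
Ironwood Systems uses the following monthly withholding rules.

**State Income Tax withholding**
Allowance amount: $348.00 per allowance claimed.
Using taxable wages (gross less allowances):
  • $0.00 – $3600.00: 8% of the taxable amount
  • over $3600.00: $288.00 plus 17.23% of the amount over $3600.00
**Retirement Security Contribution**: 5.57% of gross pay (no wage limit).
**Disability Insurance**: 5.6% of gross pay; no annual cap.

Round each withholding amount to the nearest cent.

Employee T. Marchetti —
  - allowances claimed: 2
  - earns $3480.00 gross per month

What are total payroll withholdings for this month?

State Income Tax: taxable = $3480.00 − 2×$348.00 = $2784.00
  8% × $2784.00 = $222.72
Retirement Security Contribution: 5.57% × $3480.00 = $193.84
Disability Insurance: 5.6% × $3480.00 = $194.88
Total: $222.72 + $193.84 + $194.88 = $611.44

$611.44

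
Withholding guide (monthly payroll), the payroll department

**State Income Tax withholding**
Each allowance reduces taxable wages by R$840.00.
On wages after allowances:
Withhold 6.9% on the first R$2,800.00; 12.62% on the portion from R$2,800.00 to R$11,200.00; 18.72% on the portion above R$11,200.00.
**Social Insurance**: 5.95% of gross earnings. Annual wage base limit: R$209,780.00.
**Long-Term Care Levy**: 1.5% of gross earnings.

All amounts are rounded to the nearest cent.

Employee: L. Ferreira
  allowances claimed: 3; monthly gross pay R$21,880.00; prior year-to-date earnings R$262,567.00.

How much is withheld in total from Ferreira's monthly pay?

State Income Tax: taxable = R$21,880.00 − 3×R$840.00 = R$19,360.00
  R$1,253.28 + 18.72% × (R$19,360.00 − R$11,200.00) = R$1,253.28 + 18.72% × R$8,160.00 = R$2,780.83
Social Insurance: YTD R$262,567.00 ≥ cap R$209,780.00 → R$0.00
Long-Term Care Levy: 1.5% × R$21,880.00 = R$328.20
Total: R$2,780.83 + R$0.00 + R$328.20 = R$3,109.03

R$3,109.03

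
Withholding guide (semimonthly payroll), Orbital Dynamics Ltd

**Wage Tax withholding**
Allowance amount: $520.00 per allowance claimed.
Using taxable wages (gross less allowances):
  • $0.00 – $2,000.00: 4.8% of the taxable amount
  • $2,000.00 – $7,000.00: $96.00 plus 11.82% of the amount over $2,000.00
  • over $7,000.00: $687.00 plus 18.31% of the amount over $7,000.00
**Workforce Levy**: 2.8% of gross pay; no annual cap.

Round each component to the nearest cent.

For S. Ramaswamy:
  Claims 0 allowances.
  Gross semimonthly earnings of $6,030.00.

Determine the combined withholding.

$741.19

Wage Tax: taxable = $6,030.00
  $96.00 + 11.82% × ($6,030.00 − $2,000.00) = $96.00 + 11.82% × $4,030.00 = $572.35
Workforce Levy: 2.8% × $6,030.00 = $168.84
Total: $572.35 + $168.84 = $741.19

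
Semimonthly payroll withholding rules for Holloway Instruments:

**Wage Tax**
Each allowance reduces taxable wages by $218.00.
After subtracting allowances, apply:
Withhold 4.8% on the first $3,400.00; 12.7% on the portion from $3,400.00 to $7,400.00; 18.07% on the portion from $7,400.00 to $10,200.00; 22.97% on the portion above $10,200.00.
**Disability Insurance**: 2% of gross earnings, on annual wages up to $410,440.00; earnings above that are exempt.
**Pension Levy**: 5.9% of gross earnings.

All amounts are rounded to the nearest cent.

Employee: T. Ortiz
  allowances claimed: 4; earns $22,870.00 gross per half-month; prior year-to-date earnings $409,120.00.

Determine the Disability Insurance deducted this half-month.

$26.40

Disability Insurance: cap $410,440.00 − YTD $409,120.00 = $1,320.00 subject; 2% × $1,320.00 = $26.40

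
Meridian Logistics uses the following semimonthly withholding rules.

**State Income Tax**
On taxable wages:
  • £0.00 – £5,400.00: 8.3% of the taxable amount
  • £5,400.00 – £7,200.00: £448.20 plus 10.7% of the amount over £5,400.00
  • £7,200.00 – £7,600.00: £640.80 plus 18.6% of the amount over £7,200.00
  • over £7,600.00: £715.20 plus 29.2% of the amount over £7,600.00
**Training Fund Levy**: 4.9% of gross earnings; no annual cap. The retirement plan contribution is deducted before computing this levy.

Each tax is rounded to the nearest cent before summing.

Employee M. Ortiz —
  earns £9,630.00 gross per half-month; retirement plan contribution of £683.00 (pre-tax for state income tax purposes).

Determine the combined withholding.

State Income Tax: taxable = £9,630.00 − £683.00 = £8,947.00
  £715.20 + 29.2% × (£8,947.00 − £7,600.00) = £715.20 + 29.2% × £1,347.00 = £1,108.52
Training Fund Levy: 4.9% × £8,947.00 = £438.40
Total: £1,108.52 + £438.40 = £1,546.92

£1,546.92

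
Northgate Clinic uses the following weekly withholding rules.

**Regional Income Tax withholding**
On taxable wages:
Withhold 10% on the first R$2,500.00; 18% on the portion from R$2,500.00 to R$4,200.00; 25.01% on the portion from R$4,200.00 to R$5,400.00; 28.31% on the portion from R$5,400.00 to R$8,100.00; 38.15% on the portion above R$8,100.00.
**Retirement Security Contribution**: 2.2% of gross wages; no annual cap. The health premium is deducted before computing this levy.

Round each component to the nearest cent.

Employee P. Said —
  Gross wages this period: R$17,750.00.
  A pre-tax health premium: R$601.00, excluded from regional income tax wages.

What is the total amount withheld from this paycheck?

R$5,449.96

Regional Income Tax: taxable = R$17,750.00 − R$601.00 = R$17,149.00
  R$1,620.49 + 38.15% × (R$17,149.00 − R$8,100.00) = R$1,620.49 + 38.15% × R$9,049.00 = R$5,072.68
Retirement Security Contribution: 2.2% × R$17,149.00 = R$377.28
Total: R$5,072.68 + R$377.28 = R$5,449.96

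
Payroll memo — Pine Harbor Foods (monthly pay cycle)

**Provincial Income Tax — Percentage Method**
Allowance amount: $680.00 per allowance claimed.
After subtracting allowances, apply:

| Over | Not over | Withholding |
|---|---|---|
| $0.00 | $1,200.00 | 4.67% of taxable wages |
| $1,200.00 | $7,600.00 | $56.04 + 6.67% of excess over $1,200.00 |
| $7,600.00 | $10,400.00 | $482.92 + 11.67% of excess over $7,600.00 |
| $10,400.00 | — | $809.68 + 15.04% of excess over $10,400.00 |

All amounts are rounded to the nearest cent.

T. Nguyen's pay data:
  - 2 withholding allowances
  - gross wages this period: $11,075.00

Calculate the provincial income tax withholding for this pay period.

$729.74

Provincial Income Tax: taxable = $11,075.00 − 2×$680.00 = $9,715.00
  $482.92 + 11.67% × ($9,715.00 − $7,600.00) = $482.92 + 11.67% × $2,115.00 = $729.74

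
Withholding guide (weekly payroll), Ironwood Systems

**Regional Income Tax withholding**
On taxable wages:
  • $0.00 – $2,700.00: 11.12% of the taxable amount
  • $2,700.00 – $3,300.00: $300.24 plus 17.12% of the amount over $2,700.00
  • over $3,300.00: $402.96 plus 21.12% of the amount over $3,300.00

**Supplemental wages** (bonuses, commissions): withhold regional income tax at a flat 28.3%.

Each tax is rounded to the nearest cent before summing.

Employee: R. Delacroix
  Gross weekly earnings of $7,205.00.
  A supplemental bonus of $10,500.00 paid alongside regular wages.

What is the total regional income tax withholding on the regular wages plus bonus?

$4,199.20

Regional Income Tax: taxable = $7,205.00
  $402.96 + 21.12% × ($7,205.00 − $3,300.00) = $402.96 + 21.12% × $3,905.00 = $1,227.70
Supplemental (28.3% flat on bonus): 28.3% × $10,500.00 = $2,971.50
Total regional income tax: $1,227.70 + $2,971.50 = $4,199.20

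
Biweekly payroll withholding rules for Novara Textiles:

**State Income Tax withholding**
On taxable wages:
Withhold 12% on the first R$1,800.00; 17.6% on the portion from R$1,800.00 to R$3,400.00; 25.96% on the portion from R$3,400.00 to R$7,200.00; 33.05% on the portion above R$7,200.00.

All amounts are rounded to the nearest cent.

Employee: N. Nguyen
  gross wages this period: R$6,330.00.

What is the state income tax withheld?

State Income Tax: taxable = R$6,330.00
  R$497.60 + 25.96% × (R$6,330.00 − R$3,400.00) = R$497.60 + 25.96% × R$2,930.00 = R$1,258.23

R$1,258.23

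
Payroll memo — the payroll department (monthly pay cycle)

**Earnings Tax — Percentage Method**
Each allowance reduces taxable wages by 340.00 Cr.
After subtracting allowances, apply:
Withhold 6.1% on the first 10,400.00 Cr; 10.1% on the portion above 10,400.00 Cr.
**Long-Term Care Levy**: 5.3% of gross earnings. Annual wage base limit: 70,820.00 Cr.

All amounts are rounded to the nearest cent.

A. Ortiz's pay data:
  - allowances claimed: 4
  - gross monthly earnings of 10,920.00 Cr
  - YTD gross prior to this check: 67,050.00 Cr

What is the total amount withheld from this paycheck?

782.97 Cr

Earnings Tax: taxable = 10,920.00 Cr − 4×340.00 Cr = 9,560.00 Cr
  6.1% × 9,560.00 Cr = 583.16 Cr
Long-Term Care Levy: cap 70,820.00 Cr − YTD 67,050.00 Cr = 3,770.00 Cr subject; 5.3% × 3,770.00 Cr = 199.81 Cr
Total: 583.16 Cr + 199.81 Cr = 782.97 Cr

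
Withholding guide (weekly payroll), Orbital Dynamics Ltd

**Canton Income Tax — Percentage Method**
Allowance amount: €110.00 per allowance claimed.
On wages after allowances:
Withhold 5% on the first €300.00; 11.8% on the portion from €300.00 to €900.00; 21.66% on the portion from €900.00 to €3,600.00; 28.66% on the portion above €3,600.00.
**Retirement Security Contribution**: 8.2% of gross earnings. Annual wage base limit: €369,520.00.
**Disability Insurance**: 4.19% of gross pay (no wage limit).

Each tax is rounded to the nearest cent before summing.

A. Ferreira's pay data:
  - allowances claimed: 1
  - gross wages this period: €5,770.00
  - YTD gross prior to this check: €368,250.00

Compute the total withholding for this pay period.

Canton Income Tax: taxable = €5,770.00 − 1×€110.00 = €5,660.00
  €670.62 + 28.66% × (€5,660.00 − €3,600.00) = €670.62 + 28.66% × €2,060.00 = €1,261.02
Retirement Security Contribution: cap €369,520.00 − YTD €368,250.00 = €1,270.00 subject; 8.2% × €1,270.00 = €104.14
Disability Insurance: 4.19% × €5,770.00 = €241.76
Total: €1,261.02 + €104.14 + €241.76 = €1,606.92

€1,606.92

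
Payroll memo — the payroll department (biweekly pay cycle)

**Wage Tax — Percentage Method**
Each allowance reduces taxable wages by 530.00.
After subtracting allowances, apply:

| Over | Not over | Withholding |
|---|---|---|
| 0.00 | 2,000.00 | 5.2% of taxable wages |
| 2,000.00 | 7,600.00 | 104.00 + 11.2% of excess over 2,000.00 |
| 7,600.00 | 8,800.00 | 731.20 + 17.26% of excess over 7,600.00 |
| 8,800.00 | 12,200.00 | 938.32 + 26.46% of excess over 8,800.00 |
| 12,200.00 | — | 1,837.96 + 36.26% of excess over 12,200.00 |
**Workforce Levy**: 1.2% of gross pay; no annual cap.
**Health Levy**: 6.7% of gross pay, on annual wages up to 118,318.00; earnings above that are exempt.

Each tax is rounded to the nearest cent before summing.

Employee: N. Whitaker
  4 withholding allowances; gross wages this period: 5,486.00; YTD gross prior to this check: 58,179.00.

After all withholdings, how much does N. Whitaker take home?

4,795.62

Wage Tax: taxable = 5,486.00 − 4×530.00 = 3,366.00
  104.00 + 11.2% × (3,366.00 − 2,000.00) = 104.00 + 11.2% × 1,366.00 = 256.99
Workforce Levy: 1.2% × 5,486.00 = 65.83
Health Levy: 6.7% × 5,486.00 = 367.56
Total withheld: 256.99 + 65.83 + 367.56 = 690.38
Net pay: 5,486.00 − 690.38 = 4,795.62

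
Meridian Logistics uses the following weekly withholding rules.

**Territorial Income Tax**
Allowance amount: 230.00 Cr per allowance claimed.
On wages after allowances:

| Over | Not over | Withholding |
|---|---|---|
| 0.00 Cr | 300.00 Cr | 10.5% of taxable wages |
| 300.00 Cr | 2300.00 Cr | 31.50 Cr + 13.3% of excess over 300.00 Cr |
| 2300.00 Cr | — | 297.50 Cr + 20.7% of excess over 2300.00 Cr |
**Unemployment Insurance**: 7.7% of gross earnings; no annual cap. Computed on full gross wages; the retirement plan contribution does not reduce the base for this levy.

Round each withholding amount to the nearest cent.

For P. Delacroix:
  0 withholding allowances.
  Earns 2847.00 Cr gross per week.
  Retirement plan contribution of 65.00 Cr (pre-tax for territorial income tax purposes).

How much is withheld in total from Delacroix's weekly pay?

616.49 Cr

Territorial Income Tax: taxable = 2847.00 Cr − 65.00 Cr = 2782.00 Cr
  297.50 Cr + 20.7% × (2782.00 Cr − 2300.00 Cr) = 297.50 Cr + 20.7% × 482.00 Cr = 397.27 Cr
Unemployment Insurance: 7.7% × 2847.00 Cr = 219.22 Cr
Total: 397.27 Cr + 219.22 Cr = 616.49 Cr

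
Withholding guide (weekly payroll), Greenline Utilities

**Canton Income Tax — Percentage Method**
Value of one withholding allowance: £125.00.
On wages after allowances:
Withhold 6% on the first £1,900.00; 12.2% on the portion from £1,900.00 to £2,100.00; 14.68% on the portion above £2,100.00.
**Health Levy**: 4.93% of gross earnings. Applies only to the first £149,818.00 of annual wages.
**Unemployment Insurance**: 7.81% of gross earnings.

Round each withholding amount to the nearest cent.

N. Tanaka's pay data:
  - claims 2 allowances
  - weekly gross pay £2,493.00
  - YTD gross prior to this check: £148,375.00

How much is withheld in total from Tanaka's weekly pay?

£425.23

Canton Income Tax: taxable = £2,493.00 − 2×£125.00 = £2,243.00
  £138.40 + 14.68% × (£2,243.00 − £2,100.00) = £138.40 + 14.68% × £143.00 = £159.39
Health Levy: cap £149,818.00 − YTD £148,375.00 = £1,443.00 subject; 4.93% × £1,443.00 = £71.14
Unemployment Insurance: 7.81% × £2,493.00 = £194.70
Total: £159.39 + £71.14 + £194.70 = £425.23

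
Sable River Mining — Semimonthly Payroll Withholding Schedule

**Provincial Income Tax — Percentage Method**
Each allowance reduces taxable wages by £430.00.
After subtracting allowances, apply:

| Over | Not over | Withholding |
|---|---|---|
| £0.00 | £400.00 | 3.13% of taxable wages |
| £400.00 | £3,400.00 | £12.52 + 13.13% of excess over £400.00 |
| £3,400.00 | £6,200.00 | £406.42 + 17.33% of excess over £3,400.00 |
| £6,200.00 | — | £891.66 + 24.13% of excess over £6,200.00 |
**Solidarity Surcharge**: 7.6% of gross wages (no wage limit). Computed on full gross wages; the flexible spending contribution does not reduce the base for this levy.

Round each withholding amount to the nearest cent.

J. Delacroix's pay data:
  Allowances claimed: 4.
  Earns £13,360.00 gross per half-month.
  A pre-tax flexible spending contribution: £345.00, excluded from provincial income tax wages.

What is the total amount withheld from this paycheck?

Provincial Income Tax: taxable = £13,360.00 − £345.00 − 4×£430.00 = £11,295.00
  £891.66 + 24.13% × (£11,295.00 − £6,200.00) = £891.66 + 24.13% × £5,095.00 = £2,121.08
Solidarity Surcharge: 7.6% × £13,360.00 = £1,015.36
Total: £2,121.08 + £1,015.36 = £3,136.44

£3,136.44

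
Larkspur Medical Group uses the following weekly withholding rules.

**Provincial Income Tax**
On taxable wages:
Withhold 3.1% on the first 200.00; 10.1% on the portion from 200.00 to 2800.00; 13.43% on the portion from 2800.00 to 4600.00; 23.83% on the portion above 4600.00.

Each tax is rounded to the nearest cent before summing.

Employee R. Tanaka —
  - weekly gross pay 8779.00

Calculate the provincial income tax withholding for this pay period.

1506.40

Provincial Income Tax: taxable = 8779.00
  510.54 + 23.83% × (8779.00 − 4600.00) = 510.54 + 23.83% × 4179.00 = 1506.40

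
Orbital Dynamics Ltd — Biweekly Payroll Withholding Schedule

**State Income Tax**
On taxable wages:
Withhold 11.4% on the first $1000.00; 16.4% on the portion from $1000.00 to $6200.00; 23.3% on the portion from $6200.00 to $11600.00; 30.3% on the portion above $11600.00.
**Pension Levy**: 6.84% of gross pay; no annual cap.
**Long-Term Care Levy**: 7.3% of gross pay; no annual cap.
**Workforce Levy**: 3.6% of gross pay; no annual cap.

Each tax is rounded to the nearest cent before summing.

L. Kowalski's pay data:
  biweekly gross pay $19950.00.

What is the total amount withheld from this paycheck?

$8294.18

State Income Tax: taxable = $19950.00
  $2225.00 + 30.3% × ($19950.00 − $11600.00) = $2225.00 + 30.3% × $8350.00 = $4755.05
Pension Levy: 6.84% × $19950.00 = $1364.58
Long-Term Care Levy: 7.3% × $19950.00 = $1456.35
Workforce Levy: 3.6% × $19950.00 = $718.20
Total: $4755.05 + $1364.58 + $1456.35 + $718.20 = $8294.18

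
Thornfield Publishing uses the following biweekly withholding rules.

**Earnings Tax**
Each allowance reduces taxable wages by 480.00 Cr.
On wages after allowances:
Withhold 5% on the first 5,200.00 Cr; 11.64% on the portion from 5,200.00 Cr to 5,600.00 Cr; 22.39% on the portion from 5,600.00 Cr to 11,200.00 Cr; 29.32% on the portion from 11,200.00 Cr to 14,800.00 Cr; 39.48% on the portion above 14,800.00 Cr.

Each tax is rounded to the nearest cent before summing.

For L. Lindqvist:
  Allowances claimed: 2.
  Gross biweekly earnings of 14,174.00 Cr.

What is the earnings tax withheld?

Earnings Tax: taxable = 14,174.00 Cr − 2×480.00 Cr = 13,214.00 Cr
  1,560.40 Cr + 29.32% × (13,214.00 Cr − 11,200.00 Cr) = 1,560.40 Cr + 29.32% × 2,014.00 Cr = 2,150.90 Cr

2,150.90 Cr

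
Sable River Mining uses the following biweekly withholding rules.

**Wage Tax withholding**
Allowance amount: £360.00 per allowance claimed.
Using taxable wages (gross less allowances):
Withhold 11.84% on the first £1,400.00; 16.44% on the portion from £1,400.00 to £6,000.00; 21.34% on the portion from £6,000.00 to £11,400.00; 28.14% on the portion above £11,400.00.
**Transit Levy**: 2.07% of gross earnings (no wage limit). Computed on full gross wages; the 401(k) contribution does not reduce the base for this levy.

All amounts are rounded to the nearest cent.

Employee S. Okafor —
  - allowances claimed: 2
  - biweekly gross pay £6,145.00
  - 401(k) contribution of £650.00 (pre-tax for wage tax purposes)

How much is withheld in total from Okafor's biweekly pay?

£847.81

Wage Tax: taxable = £6,145.00 − £650.00 − 2×£360.00 = £4,775.00
  £165.76 + 16.44% × (£4,775.00 − £1,400.00) = £165.76 + 16.44% × £3,375.00 = £720.61
Transit Levy: 2.07% × £6,145.00 = £127.20
Total: £720.61 + £127.20 = £847.81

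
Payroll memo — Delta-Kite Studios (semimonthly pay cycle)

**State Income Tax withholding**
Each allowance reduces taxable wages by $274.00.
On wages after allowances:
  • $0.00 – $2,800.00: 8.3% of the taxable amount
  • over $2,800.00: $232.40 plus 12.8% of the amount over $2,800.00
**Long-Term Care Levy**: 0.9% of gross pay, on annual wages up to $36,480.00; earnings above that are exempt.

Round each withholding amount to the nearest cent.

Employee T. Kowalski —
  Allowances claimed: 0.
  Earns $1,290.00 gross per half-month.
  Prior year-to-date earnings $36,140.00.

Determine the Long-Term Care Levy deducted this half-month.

Long-Term Care Levy: cap $36,480.00 − YTD $36,140.00 = $340.00 subject; 0.9% × $340.00 = $3.06

$3.06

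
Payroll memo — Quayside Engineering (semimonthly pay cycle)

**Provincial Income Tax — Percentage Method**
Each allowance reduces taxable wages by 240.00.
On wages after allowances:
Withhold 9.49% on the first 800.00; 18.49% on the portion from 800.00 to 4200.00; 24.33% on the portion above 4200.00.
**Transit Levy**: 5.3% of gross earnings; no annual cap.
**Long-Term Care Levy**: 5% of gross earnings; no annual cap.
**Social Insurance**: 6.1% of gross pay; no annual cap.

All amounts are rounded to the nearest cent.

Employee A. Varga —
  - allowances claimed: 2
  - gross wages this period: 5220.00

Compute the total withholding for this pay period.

1692.04

Provincial Income Tax: taxable = 5220.00 − 2×240.00 = 4740.00
  704.58 + 24.33% × (4740.00 − 4200.00) = 704.58 + 24.33% × 540.00 = 835.96
Transit Levy: 5.3% × 5220.00 = 276.66
Long-Term Care Levy: 5% × 5220.00 = 261.00
Social Insurance: 6.1% × 5220.00 = 318.42
Total: 835.96 + 276.66 + 261.00 + 318.42 = 1692.04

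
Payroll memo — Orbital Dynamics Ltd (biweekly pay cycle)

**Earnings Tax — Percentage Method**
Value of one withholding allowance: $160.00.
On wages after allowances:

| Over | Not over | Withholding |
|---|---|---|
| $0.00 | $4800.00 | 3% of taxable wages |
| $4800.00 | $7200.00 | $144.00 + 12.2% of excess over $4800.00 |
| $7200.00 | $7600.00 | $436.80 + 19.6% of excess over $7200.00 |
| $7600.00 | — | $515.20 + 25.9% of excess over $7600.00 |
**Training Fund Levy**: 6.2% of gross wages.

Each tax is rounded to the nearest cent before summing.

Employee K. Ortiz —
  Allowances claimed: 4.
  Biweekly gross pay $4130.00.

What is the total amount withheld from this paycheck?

$360.76

Earnings Tax: taxable = $4130.00 − 4×$160.00 = $3490.00
  3% × $3490.00 = $104.70
Training Fund Levy: 6.2% × $4130.00 = $256.06
Total: $104.70 + $256.06 = $360.76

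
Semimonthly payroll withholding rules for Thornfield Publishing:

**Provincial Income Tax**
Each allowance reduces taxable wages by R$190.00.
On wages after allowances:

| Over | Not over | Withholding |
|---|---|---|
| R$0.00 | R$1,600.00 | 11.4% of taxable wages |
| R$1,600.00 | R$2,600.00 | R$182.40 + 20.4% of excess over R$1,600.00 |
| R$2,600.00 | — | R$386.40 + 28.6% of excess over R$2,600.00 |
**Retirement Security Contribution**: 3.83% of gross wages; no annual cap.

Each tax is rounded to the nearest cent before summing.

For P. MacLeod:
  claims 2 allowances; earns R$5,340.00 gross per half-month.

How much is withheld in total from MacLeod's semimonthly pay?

R$1,265.88

Provincial Income Tax: taxable = R$5,340.00 − 2×R$190.00 = R$4,960.00
  R$386.40 + 28.6% × (R$4,960.00 − R$2,600.00) = R$386.40 + 28.6% × R$2,360.00 = R$1,061.36
Retirement Security Contribution: 3.83% × R$5,340.00 = R$204.52
Total: R$1,061.36 + R$204.52 = R$1,265.88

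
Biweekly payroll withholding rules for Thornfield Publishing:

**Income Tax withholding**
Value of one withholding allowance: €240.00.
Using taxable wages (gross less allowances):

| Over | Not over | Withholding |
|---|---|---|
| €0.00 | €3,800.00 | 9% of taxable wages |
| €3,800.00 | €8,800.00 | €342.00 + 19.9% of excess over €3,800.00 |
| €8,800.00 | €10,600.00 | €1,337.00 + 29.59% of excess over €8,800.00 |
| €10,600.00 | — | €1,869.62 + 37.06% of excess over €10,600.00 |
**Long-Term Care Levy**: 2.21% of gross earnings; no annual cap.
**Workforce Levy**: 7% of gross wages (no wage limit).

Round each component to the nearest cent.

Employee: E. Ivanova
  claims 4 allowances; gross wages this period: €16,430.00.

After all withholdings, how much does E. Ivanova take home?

€11,242.36

Income Tax: taxable = €16,430.00 − 4×€240.00 = €15,470.00
  €1,869.62 + 37.06% × (€15,470.00 − €10,600.00) = €1,869.62 + 37.06% × €4,870.00 = €3,674.44
Long-Term Care Levy: 2.21% × €16,430.00 = €363.10
Workforce Levy: 7% × €16,430.00 = €1,150.10
Total withheld: €3,674.44 + €363.10 + €1,150.10 = €5,187.64
Net pay: €16,430.00 − €5,187.64 = €11,242.36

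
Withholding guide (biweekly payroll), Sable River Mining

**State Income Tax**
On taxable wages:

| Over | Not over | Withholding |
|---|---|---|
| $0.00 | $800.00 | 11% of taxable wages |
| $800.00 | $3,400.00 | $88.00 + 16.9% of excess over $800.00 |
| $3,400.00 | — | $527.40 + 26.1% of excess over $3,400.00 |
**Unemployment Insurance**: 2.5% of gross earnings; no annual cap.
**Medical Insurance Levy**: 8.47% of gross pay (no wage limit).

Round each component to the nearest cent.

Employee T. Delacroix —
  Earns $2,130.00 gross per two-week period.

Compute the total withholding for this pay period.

$546.43

State Income Tax: taxable = $2,130.00
  $88.00 + 16.9% × ($2,130.00 − $800.00) = $88.00 + 16.9% × $1,330.00 = $312.77
Unemployment Insurance: 2.5% × $2,130.00 = $53.25
Medical Insurance Levy: 8.47% × $2,130.00 = $180.41
Total: $312.77 + $53.25 + $180.41 = $546.43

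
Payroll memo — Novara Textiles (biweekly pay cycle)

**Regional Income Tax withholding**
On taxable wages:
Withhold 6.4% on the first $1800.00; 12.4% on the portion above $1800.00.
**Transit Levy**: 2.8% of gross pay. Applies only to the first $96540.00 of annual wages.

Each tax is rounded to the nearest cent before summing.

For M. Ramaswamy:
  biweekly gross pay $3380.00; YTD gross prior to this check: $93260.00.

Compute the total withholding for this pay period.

Regional Income Tax: taxable = $3380.00
  $115.20 + 12.4% × ($3380.00 − $1800.00) = $115.20 + 12.4% × $1580.00 = $311.12
Transit Levy: cap $96540.00 − YTD $93260.00 = $3280.00 subject; 2.8% × $3280.00 = $91.84
Total: $311.12 + $91.84 = $402.96

$402.96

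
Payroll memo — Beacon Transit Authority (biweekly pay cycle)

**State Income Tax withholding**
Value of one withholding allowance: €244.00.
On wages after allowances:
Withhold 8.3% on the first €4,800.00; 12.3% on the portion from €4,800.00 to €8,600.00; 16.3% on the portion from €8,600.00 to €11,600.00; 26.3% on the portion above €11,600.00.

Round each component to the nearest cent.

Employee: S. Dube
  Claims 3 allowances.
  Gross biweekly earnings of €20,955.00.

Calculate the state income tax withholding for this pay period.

State Income Tax: taxable = €20,955.00 − 3×€244.00 = €20,223.00
  €1,354.80 + 26.3% × (€20,223.00 − €11,600.00) = €1,354.80 + 26.3% × €8,623.00 = €3,622.65

€3,622.65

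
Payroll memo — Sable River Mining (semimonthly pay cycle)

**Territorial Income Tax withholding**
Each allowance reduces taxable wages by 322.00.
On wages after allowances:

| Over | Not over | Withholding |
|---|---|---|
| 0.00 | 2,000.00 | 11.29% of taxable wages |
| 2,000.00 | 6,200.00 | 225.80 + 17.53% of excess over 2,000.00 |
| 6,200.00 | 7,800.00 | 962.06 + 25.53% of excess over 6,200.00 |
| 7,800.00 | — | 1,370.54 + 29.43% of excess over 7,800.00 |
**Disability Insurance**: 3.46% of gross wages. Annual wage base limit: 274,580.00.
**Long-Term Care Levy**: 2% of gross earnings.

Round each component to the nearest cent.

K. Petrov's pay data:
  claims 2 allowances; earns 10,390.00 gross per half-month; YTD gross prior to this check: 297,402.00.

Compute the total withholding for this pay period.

2,151.05

Territorial Income Tax: taxable = 10,390.00 − 2×322.00 = 9,746.00
  1,370.54 + 29.43% × (9,746.00 − 7,800.00) = 1,370.54 + 29.43% × 1,946.00 = 1,943.25
Disability Insurance: YTD 297,402.00 ≥ cap 274,580.00 → 0.00
Long-Term Care Levy: 2% × 10,390.00 = 207.80
Total: 1,943.25 + 0.00 + 207.80 = 2,151.05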